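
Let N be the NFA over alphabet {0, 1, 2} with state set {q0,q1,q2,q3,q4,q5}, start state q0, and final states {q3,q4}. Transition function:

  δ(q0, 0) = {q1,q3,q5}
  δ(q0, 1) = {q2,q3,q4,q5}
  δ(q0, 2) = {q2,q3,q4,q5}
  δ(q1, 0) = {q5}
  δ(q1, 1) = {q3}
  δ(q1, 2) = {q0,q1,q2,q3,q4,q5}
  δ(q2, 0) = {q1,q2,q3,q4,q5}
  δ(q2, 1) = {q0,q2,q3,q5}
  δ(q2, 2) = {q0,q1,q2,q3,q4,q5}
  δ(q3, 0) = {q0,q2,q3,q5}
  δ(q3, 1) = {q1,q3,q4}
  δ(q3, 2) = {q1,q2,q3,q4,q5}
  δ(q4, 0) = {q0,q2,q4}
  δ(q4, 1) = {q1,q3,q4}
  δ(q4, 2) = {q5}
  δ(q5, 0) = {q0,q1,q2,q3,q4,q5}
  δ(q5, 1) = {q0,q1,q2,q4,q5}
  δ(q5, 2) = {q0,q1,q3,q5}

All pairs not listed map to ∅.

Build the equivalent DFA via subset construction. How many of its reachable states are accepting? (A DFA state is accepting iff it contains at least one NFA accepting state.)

3

Start state of the DFA: {q0}.
{q0} --0--> {q1,q3,q5}  [new]
{q0} --1--> {q2,q3,q4,q5}  [new]
{q0} --2--> {q2,q3,q4,q5}  [seen]
{q1,q3,q5} --0--> {q0,q1,q2,q3,q4,q5}  [new]
{q1,q3,q5} --1--> {q0,q1,q2,q3,q4,q5}  [seen]
{q1,q3,q5} --2--> {q0,q1,q2,q3,q4,q5}  [seen]
{q2,q3,q4,q5} --0--> {q0,q1,q2,q3,q4,q5}  [seen]
{q2,q3,q4,q5} --1--> {q0,q1,q2,q3,q4,q5}  [seen]
{q2,q3,q4,q5} --2--> {q0,q1,q2,q3,q4,q5}  [seen]
{q0,q1,q2,q3,q4,q5} --0--> {q0,q1,q2,q3,q4,q5}  [seen]
{q0,q1,q2,q3,q4,q5} --1--> {q0,q1,q2,q3,q4,q5}  [seen]
{q0,q1,q2,q3,q4,q5} --2--> {q0,q1,q2,q3,q4,q5}  [seen]
Reachable DFA states: {q0}, {q1,q3,q5}, {q2,q3,q4,q5}, {q0,q1,q2,q3,q4,q5}.
Accepting DFA states (contain an NFA accepting state): {q1,q3,q5}, {q2,q3,q4,q5}, {q0,q1,q2,q3,q4,q5}.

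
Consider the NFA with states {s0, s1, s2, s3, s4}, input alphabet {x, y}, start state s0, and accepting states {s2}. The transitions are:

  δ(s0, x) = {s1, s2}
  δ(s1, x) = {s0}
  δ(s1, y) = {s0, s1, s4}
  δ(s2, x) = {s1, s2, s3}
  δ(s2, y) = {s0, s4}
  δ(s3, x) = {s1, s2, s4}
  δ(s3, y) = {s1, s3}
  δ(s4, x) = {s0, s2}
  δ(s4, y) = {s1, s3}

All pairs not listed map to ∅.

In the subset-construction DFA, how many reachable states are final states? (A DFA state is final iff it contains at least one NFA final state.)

Start state of the DFA: {s0}.
{s0} --x--> {s1, s2}  [new]
{s0} --y--> ∅  [new]
{s1, s2} --x--> {s0, s1, s2, s3}  [new]
{s1, s2} --y--> {s0, s1, s4}  [new]
∅ --x--> ∅  [seen]
∅ --y--> ∅  [seen]
{s0, s1, s2, s3} --x--> {s0, s1, s2, s3, s4}  [new]
{s0, s1, s2, s3} --y--> {s0, s1, s3, s4}  [new]
{s0, s1, s4} --x--> {s0, s1, s2}  [new]
{s0, s1, s4} --y--> {s0, s1, s3, s4}  [seen]
{s0, s1, s2, s3, s4} --x--> {s0, s1, s2, s3, s4}  [seen]
{s0, s1, s2, s3, s4} --y--> {s0, s1, s3, s4}  [seen]
{s0, s1, s3, s4} --x--> {s0, s1, s2, s4}  [new]
{s0, s1, s3, s4} --y--> {s0, s1, s3, s4}  [seen]
{s0, s1, s2} --x--> {s0, s1, s2, s3}  [seen]
{s0, s1, s2} --y--> {s0, s1, s4}  [seen]
{s0, s1, s2, s4} --x--> {s0, s1, s2, s3}  [seen]
{s0, s1, s2, s4} --y--> {s0, s1, s3, s4}  [seen]
Reachable DFA states: {s0}, {s1, s2}, ∅, {s0, s1, s2, s3}, {s0, s1, s4}, {s0, s1, s2, s3, s4}, {s0, s1, s3, s4}, {s0, s1, s2}, {s0, s1, s2, s4}.
Accepting DFA states (contain an NFA accepting state): {s1, s2}, {s0, s1, s2, s3}, {s0, s1, s2, s3, s4}, {s0, s1, s2}, {s0, s1, s2, s4}.

5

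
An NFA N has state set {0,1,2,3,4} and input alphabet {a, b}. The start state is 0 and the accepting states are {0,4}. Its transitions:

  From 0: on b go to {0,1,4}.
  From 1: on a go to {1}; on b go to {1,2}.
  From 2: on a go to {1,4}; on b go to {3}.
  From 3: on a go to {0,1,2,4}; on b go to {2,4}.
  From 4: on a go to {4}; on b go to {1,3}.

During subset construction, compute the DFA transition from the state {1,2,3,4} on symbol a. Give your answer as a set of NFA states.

{0,1,2,4}

δ(1,a) = {1}; δ(2,a) = {1,4}; δ(3,a) = {0,1,2,4}; δ(4,a) = {4}.
Union: {0,1,2,4}.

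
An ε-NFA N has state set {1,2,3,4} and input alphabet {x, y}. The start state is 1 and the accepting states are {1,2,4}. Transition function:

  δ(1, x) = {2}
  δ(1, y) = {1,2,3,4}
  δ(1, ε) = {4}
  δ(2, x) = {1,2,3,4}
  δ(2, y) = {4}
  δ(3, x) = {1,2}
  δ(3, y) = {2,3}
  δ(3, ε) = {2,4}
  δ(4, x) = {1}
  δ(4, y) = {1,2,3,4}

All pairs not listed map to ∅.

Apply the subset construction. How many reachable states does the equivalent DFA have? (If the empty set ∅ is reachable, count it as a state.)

Start state of the DFA: {1,4} (ε-closure of the NFA start).
{1,4} --x--> {1,2,4}  [new]
{1,4} --y--> {1,2,3,4}  [new]
{1,2,4} --x--> {1,2,3,4}  [seen]
{1,2,4} --y--> {1,2,3,4}  [seen]
{1,2,3,4} --x--> {1,2,3,4}  [seen]
{1,2,3,4} --y--> {1,2,3,4}  [seen]
Reachable DFA states: {1,4}, {1,2,4}, {1,2,3,4}.

3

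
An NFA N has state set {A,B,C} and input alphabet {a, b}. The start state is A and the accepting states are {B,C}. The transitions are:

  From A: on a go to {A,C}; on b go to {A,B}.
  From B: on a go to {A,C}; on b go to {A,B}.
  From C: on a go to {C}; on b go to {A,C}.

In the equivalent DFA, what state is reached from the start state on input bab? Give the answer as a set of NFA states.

Start: {A}.
δ(A,b) = {A,B}.
Union: {A,B}.
After b: {A,B}.
δ(A,a) = {A,C}; δ(B,a) = {A,C}.
Union: {A,C}.
After a: {A,C}.
δ(A,b) = {A,B}; δ(C,b) = {A,C}.
Union: {A,B,C}.
After b: {A,B,C}.

{A,B,C}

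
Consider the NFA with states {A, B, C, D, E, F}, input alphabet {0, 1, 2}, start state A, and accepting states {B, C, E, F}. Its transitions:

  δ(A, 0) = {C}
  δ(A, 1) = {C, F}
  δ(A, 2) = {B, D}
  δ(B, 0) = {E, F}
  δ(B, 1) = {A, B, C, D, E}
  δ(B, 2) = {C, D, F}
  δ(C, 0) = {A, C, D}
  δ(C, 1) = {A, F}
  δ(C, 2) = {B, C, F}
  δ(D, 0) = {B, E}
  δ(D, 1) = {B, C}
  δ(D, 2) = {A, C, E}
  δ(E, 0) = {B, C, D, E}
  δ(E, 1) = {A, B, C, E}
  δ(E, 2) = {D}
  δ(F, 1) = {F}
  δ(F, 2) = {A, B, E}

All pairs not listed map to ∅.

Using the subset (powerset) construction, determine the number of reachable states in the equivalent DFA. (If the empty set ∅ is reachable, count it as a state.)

Start state of the DFA: {A}.
{A} --0--> {C}  [new]
{A} --1--> {C, F}  [new]
{A} --2--> {B, D}  [new]
{C} --0--> {A, C, D}  [new]
{C} --1--> {A, F}  [new]
{C} --2--> {B, C, F}  [new]
{C, F} --0--> {A, C, D}  [seen]
{C, F} --1--> {A, F}  [seen]
{C, F} --2--> {A, B, C, E, F}  [new]
{B, D} --0--> {B, E, F}  [new]
{B, D} --1--> {A, B, C, D, E}  [new]
{B, D} --2--> {A, C, D, E, F}  [new]
{A, C, D} --0--> {A, B, C, D, E}  [seen]
{A, C, D} --1--> {A, B, C, F}  [new]
{A, C, D} --2--> {A, B, C, D, E, F}  [new]
{A, F} --0--> {C}  [seen]
{A, F} --1--> {C, F}  [seen]
{A, F} --2--> {A, B, D, E}  [new]
{B, C, F} --0--> {A, C, D, E, F}  [seen]
{B, C, F} --1--> {A, B, C, D, E, F}  [seen]
{B, C, F} --2--> {A, B, C, D, E, F}  [seen]
{A, B, C, E, F} --0--> {A, B, C, D, E, F}  [seen]
{A, B, C, E, F} --1--> {A, B, C, D, E, F}  [seen]
{A, B, C, E, F} --2--> {A, B, C, D, E, F}  [seen]
{B, E, F} --0--> {B, C, D, E, F}  [new]
{B, E, F} --1--> {A, B, C, D, E, F}  [seen]
{B, E, F} --2--> {A, B, C, D, E, F}  [seen]
{A, B, C, D, E} --0--> {A, B, C, D, E, F}  [seen]
{A, B, C, D, E} --1--> {A, B, C, D, E, F}  [seen]
{A, B, C, D, E} --2--> {A, B, C, D, E, F}  [seen]
{A, C, D, E, F} --0--> {A, B, C, D, E}  [seen]
{A, C, D, E, F} --1--> {A, B, C, E, F}  [seen]
{A, C, D, E, F} --2--> {A, B, C, D, E, F}  [seen]
{A, B, C, F} --0--> {A, C, D, E, F}  [seen]
{A, B, C, F} --1--> {A, B, C, D, E, F}  [seen]
{A, B, C, F} --2--> {A, B, C, D, E, F}  [seen]
{A, B, C, D, E, F} --0--> {A, B, C, D, E, F}  [seen]
{A, B, C, D, E, F} --1--> {A, B, C, D, E, F}  [seen]
{A, B, C, D, E, F} --2--> {A, B, C, D, E, F}  [seen]
{A, B, D, E} --0--> {B, C, D, E, F}  [seen]
{A, B, D, E} --1--> {A, B, C, D, E, F}  [seen]
{A, B, D, E} --2--> {A, B, C, D, E, F}  [seen]
{B, C, D, E, F} --0--> {A, B, C, D, E, F}  [seen]
{B, C, D, E, F} --1--> {A, B, C, D, E, F}  [seen]
{B, C, D, E, F} --2--> {A, B, C, D, E, F}  [seen]
Reachable DFA states: {A}, {C}, {C, F}, {B, D}, {A, C, D}, {A, F}, {B, C, F}, {A, B, C, E, F}, {B, E, F}, {A, B, C, D, E}, {A, C, D, E, F}, {A, B, C, F}, {A, B, C, D, E, F}, {A, B, D, E}, {B, C, D, E, F}.

15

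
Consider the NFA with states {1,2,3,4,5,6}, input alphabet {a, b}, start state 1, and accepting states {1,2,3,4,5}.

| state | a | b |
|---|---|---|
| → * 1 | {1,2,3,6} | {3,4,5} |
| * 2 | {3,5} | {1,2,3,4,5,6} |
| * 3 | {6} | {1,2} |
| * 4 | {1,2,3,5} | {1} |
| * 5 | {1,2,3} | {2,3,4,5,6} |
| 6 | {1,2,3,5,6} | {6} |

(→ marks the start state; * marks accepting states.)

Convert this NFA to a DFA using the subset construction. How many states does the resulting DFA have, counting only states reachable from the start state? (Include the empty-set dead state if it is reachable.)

5

Start state of the DFA: {1}.
{1} --a--> {1,2,3,6}  [new]
{1} --b--> {3,4,5}  [new]
{1,2,3,6} --a--> {1,2,3,5,6}  [new]
{1,2,3,6} --b--> {1,2,3,4,5,6}  [new]
{3,4,5} --a--> {1,2,3,5,6}  [seen]
{3,4,5} --b--> {1,2,3,4,5,6}  [seen]
{1,2,3,5,6} --a--> {1,2,3,5,6}  [seen]
{1,2,3,5,6} --b--> {1,2,3,4,5,6}  [seen]
{1,2,3,4,5,6} --a--> {1,2,3,5,6}  [seen]
{1,2,3,4,5,6} --b--> {1,2,3,4,5,6}  [seen]
Reachable DFA states: {1}, {1,2,3,6}, {3,4,5}, {1,2,3,5,6}, {1,2,3,4,5,6}.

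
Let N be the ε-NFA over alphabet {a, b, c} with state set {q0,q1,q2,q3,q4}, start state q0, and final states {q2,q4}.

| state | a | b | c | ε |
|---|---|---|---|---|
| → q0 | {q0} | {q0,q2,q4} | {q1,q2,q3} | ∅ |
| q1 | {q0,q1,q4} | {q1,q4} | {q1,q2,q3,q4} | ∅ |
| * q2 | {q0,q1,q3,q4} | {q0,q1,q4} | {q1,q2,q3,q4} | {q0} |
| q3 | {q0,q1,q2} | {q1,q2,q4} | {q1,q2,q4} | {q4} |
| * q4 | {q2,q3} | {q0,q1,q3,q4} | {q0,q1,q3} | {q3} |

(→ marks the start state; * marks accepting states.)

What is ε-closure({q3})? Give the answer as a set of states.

Begin with {q3}.
q3 →ε {q4}; add q4.
ε-closure = {q3,q4}.

{q3,q4}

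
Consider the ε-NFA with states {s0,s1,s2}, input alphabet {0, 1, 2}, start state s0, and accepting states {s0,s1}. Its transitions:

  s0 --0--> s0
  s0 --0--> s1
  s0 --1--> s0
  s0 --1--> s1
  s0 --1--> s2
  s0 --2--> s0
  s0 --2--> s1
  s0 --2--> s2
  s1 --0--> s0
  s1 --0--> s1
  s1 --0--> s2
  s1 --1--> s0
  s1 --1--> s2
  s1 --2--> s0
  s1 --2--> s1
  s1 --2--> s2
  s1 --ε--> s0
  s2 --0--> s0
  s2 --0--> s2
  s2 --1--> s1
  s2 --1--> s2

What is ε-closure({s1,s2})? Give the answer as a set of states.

Begin with {s1,s2}.
s1 →ε {s0}; add s0.
ε-closure = {s0,s1,s2}.

{s0,s1,s2}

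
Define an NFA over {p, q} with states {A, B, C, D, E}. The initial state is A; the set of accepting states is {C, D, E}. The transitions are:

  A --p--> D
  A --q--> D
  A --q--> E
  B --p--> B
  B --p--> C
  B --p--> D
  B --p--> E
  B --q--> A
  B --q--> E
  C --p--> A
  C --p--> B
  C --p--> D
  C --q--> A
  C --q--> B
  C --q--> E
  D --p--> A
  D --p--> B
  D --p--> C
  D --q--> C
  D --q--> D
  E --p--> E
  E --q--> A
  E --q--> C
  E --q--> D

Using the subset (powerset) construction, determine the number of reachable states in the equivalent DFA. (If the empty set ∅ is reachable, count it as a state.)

11

Start state of the DFA: {A}.
{A} --p--> {D}  [new]
{A} --q--> {D, E}  [new]
{D} --p--> {A, B, C}  [new]
{D} --q--> {C, D}  [new]
{D, E} --p--> {A, B, C, E}  [new]
{D, E} --q--> {A, C, D}  [new]
{A, B, C} --p--> {A, B, C, D, E}  [new]
{A, B, C} --q--> {A, B, D, E}  [new]
{C, D} --p--> {A, B, C, D}  [new]
{C, D} --q--> {A, B, C, D, E}  [seen]
{A, B, C, E} --p--> {A, B, C, D, E}  [seen]
{A, B, C, E} --q--> {A, B, C, D, E}  [seen]
{A, C, D} --p--> {A, B, C, D}  [seen]
{A, C, D} --q--> {A, B, C, D, E}  [seen]
{A, B, C, D, E} --p--> {A, B, C, D, E}  [seen]
{A, B, C, D, E} --q--> {A, B, C, D, E}  [seen]
{A, B, D, E} --p--> {A, B, C, D, E}  [seen]
{A, B, D, E} --q--> {A, C, D, E}  [new]
{A, B, C, D} --p--> {A, B, C, D, E}  [seen]
{A, B, C, D} --q--> {A, B, C, D, E}  [seen]
{A, C, D, E} --p--> {A, B, C, D, E}  [seen]
{A, C, D, E} --q--> {A, B, C, D, E}  [seen]
Reachable DFA states: {A}, {D}, {D, E}, {A, B, C}, {C, D}, {A, B, C, E}, {A, C, D}, {A, B, C, D, E}, {A, B, D, E}, {A, B, C, D}, {A, C, D, E}.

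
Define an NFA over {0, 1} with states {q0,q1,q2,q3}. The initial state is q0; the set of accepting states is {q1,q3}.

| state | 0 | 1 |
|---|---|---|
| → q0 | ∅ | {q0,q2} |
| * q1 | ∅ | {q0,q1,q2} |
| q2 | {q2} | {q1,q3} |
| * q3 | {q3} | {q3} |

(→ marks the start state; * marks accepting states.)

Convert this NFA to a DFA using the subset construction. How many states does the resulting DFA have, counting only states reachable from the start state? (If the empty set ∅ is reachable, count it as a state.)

Start state of the DFA: {q0}.
{q0} --0--> ∅  [new]
{q0} --1--> {q0,q2}  [new]
∅ --0--> ∅  [seen]
∅ --1--> ∅  [seen]
{q0,q2} --0--> {q2}  [new]
{q0,q2} --1--> {q0,q1,q2,q3}  [new]
{q2} --0--> {q2}  [seen]
{q2} --1--> {q1,q3}  [new]
{q0,q1,q2,q3} --0--> {q2,q3}  [new]
{q0,q1,q2,q3} --1--> {q0,q1,q2,q3}  [seen]
{q1,q3} --0--> {q3}  [new]
{q1,q3} --1--> {q0,q1,q2,q3}  [seen]
{q2,q3} --0--> {q2,q3}  [seen]
{q2,q3} --1--> {q1,q3}  [seen]
{q3} --0--> {q3}  [seen]
{q3} --1--> {q3}  [seen]
Reachable DFA states: {q0}, ∅, {q0,q2}, {q2}, {q0,q1,q2,q3}, {q1,q3}, {q2,q3}, {q3}.

8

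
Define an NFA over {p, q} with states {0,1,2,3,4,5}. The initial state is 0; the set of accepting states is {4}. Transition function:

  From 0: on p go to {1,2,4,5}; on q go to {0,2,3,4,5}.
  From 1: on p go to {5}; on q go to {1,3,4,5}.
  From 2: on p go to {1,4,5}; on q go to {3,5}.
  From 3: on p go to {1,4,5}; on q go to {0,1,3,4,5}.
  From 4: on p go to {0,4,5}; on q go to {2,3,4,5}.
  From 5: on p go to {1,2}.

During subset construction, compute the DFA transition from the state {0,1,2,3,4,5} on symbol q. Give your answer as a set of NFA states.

{0,1,2,3,4,5}

δ(0,q) = {0,2,3,4,5}; δ(1,q) = {1,3,4,5}; δ(2,q) = {3,5}; δ(3,q) = {0,1,3,4,5}; δ(4,q) = {2,3,4,5}; δ(5,q) = ∅.
Union: {0,1,2,3,4,5}.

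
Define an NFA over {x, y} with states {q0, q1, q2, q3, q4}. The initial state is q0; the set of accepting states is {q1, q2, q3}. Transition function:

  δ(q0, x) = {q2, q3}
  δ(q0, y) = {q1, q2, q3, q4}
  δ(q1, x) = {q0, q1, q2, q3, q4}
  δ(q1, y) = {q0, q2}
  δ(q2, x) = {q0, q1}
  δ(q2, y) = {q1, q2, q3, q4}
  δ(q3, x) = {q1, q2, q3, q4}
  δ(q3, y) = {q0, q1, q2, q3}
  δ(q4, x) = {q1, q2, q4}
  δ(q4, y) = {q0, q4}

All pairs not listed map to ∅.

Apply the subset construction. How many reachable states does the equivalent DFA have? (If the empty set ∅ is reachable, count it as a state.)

Start state of the DFA: {q0}.
{q0} --x--> {q2, q3}  [new]
{q0} --y--> {q1, q2, q3, q4}  [new]
{q2, q3} --x--> {q0, q1, q2, q3, q4}  [new]
{q2, q3} --y--> {q0, q1, q2, q3, q4}  [seen]
{q1, q2, q3, q4} --x--> {q0, q1, q2, q3, q4}  [seen]
{q1, q2, q3, q4} --y--> {q0, q1, q2, q3, q4}  [seen]
{q0, q1, q2, q3, q4} --x--> {q0, q1, q2, q3, q4}  [seen]
{q0, q1, q2, q3, q4} --y--> {q0, q1, q2, q3, q4}  [seen]
Reachable DFA states: {q0}, {q2, q3}, {q1, q2, q3, q4}, {q0, q1, q2, q3, q4}.

4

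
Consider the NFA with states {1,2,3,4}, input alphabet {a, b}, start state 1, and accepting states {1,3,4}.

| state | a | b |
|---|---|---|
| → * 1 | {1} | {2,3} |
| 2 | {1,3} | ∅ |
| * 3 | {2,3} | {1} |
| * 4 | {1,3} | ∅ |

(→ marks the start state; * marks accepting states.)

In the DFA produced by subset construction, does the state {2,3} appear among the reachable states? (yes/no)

Start state of the DFA: {1}.
{1} --a--> {1}  [seen]
{1} --b--> {2,3}  [new]
{2,3} --a--> {1,2,3}  [new]
{2,3} --b--> {1}  [seen]
{1,2,3} --a--> {1,2,3}  [seen]
{1,2,3} --b--> {1,2,3}  [seen]
Reachable DFA states: {1}, {2,3}, {1,2,3}.
{2,3} is among them.

yes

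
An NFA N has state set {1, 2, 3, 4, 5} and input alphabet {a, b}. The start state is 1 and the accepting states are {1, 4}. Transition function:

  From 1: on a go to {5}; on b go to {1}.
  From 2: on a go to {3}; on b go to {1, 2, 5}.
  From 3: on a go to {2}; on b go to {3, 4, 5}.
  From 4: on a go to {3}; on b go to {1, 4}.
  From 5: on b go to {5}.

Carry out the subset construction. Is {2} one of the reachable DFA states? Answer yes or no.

no

Start state of the DFA: {1}.
{1} --a--> {5}  [new]
{1} --b--> {1}  [seen]
{5} --a--> ∅  [new]
{5} --b--> {5}  [seen]
∅ --a--> ∅  [seen]
∅ --b--> ∅  [seen]
Reachable DFA states: {1}, {5}, ∅.
{2} is not among them.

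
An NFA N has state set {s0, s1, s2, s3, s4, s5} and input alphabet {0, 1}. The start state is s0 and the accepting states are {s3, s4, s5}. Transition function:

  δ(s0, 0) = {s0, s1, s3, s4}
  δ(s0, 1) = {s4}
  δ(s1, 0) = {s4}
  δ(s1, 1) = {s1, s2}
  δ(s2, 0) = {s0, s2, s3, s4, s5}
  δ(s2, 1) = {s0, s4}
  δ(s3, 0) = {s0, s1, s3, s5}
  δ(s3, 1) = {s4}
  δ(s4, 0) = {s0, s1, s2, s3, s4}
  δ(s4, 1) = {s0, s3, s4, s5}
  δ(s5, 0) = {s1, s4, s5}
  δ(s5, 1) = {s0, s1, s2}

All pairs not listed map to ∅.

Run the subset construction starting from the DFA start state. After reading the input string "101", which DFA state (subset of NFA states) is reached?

{s0, s1, s2, s3, s4, s5}

Start: {s0}.
δ(s0,1) = {s4}.
Union: {s4}.
After 1: {s4}.
δ(s4,0) = {s0, s1, s2, s3, s4}.
Union: {s0, s1, s2, s3, s4}.
After 0: {s0, s1, s2, s3, s4}.
δ(s0,1) = {s4}; δ(s1,1) = {s1, s2}; δ(s2,1) = {s0, s4}; δ(s3,1) = {s4}; δ(s4,1) = {s0, s3, s4, s5}.
Union: {s0, s1, s2, s3, s4, s5}.
After 1: {s0, s1, s2, s3, s4, s5}.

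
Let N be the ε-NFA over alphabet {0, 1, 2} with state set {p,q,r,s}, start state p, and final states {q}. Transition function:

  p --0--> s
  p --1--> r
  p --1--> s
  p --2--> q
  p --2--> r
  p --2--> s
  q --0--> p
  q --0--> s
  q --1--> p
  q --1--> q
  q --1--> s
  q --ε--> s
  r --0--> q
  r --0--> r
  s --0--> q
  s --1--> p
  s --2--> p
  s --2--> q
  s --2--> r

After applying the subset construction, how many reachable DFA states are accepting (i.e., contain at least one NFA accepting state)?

4

Start state of the DFA: {p} (ε-closure of the NFA start).
{p} --0--> {s}  [new]
{p} --1--> {r,s}  [new]
{p} --2--> {q,r,s}  [new]
{s} --0--> {q,s}  [new]
{s} --1--> {p}  [seen]
{s} --2--> {p,q,r,s}  [new]
{r,s} --0--> {q,r,s}  [seen]
{r,s} --1--> {p}  [seen]
{r,s} --2--> {p,q,r,s}  [seen]
{q,r,s} --0--> {p,q,r,s}  [seen]
{q,r,s} --1--> {p,q,s}  [new]
{q,r,s} --2--> {p,q,r,s}  [seen]
{q,s} --0--> {p,q,s}  [seen]
{q,s} --1--> {p,q,s}  [seen]
{q,s} --2--> {p,q,r,s}  [seen]
{p,q,r,s} --0--> {p,q,r,s}  [seen]
{p,q,r,s} --1--> {p,q,r,s}  [seen]
{p,q,r,s} --2--> {p,q,r,s}  [seen]
{p,q,s} --0--> {p,q,s}  [seen]
{p,q,s} --1--> {p,q,r,s}  [seen]
{p,q,s} --2--> {p,q,r,s}  [seen]
Reachable DFA states: {p}, {s}, {r,s}, {q,r,s}, {q,s}, {p,q,r,s}, {p,q,s}.
Accepting DFA states (contain an NFA accepting state): {q,r,s}, {q,s}, {p,q,r,s}, {p,q,s}.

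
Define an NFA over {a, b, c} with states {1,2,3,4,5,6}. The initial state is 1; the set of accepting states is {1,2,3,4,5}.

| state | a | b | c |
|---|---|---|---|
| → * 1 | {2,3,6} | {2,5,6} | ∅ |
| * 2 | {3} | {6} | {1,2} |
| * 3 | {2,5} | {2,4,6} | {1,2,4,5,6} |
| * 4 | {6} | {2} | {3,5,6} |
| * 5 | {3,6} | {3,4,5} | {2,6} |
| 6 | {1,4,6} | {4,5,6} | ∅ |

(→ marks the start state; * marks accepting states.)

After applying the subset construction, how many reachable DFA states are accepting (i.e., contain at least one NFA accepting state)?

13

Start state of the DFA: {1}.
{1} --a--> {2,3,6}  [new]
{1} --b--> {2,5,6}  [new]
{1} --c--> ∅  [new]
{2,3,6} --a--> {1,2,3,4,5,6}  [new]
{2,3,6} --b--> {2,4,5,6}  [new]
{2,3,6} --c--> {1,2,4,5,6}  [new]
{2,5,6} --a--> {1,3,4,6}  [new]
{2,5,6} --b--> {3,4,5,6}  [new]
{2,5,6} --c--> {1,2,6}  [new]
∅ --a--> ∅  [seen]
∅ --b--> ∅  [seen]
∅ --c--> ∅  [seen]
{1,2,3,4,5,6} --a--> {1,2,3,4,5,6}  [seen]
{1,2,3,4,5,6} --b--> {2,3,4,5,6}  [new]
{1,2,3,4,5,6} --c--> {1,2,3,4,5,6}  [seen]
{2,4,5,6} --a--> {1,3,4,6}  [seen]
{2,4,5,6} --b--> {2,3,4,5,6}  [seen]
{2,4,5,6} --c--> {1,2,3,5,6}  [new]
{1,2,4,5,6} --a--> {1,2,3,4,6}  [new]
{1,2,4,5,6} --b--> {2,3,4,5,6}  [seen]
{1,2,4,5,6} --c--> {1,2,3,5,6}  [seen]
{1,3,4,6} --a--> {1,2,3,4,5,6}  [seen]
{1,3,4,6} --b--> {2,4,5,6}  [seen]
{1,3,4,6} --c--> {1,2,3,4,5,6}  [seen]
{3,4,5,6} --a--> {1,2,3,4,5,6}  [seen]
{3,4,5,6} --b--> {2,3,4,5,6}  [seen]
{3,4,5,6} --c--> {1,2,3,4,5,6}  [seen]
{1,2,6} --a--> {1,2,3,4,6}  [seen]
{1,2,6} --b--> {2,4,5,6}  [seen]
{1,2,6} --c--> {1,2}  [new]
{2,3,4,5,6} --a--> {1,2,3,4,5,6}  [seen]
{2,3,4,5,6} --b--> {2,3,4,5,6}  [seen]
{2,3,4,5,6} --c--> {1,2,3,4,5,6}  [seen]
{1,2,3,5,6} --a--> {1,2,3,4,5,6}  [seen]
{1,2,3,5,6} --b--> {2,3,4,5,6}  [seen]
{1,2,3,5,6} --c--> {1,2,4,5,6}  [seen]
{1,2,3,4,6} --a--> {1,2,3,4,5,6}  [seen]
{1,2,3,4,6} --b--> {2,4,5,6}  [seen]
{1,2,3,4,6} --c--> {1,2,3,4,5,6}  [seen]
{1,2} --a--> {2,3,6}  [seen]
{1,2} --b--> {2,5,6}  [seen]
{1,2} --c--> {1,2}  [seen]
Reachable DFA states: {1}, {2,3,6}, {2,5,6}, ∅, {1,2,3,4,5,6}, {2,4,5,6}, {1,2,4,5,6}, {1,3,4,6}, {3,4,5,6}, {1,2,6}, {2,3,4,5,6}, {1,2,3,5,6}, {1,2,3,4,6}, {1,2}.
Accepting DFA states (contain an NFA accepting state): {1}, {2,3,6}, {2,5,6}, {1,2,3,4,5,6}, {2,4,5,6}, {1,2,4,5,6}, {1,3,4,6}, {3,4,5,6}, {1,2,6}, {2,3,4,5,6}, {1,2,3,5,6}, {1,2,3,4,6}, {1,2}.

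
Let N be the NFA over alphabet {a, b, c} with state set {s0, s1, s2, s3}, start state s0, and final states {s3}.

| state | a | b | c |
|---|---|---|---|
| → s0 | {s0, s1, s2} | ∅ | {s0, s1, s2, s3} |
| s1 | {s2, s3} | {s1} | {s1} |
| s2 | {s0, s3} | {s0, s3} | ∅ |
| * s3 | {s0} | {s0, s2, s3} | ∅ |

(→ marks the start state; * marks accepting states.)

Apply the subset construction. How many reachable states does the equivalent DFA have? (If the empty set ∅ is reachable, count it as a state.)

5

Start state of the DFA: {s0}.
{s0} --a--> {s0, s1, s2}  [new]
{s0} --b--> ∅  [new]
{s0} --c--> {s0, s1, s2, s3}  [new]
{s0, s1, s2} --a--> {s0, s1, s2, s3}  [seen]
{s0, s1, s2} --b--> {s0, s1, s3}  [new]
{s0, s1, s2} --c--> {s0, s1, s2, s3}  [seen]
∅ --a--> ∅  [seen]
∅ --b--> ∅  [seen]
∅ --c--> ∅  [seen]
{s0, s1, s2, s3} --a--> {s0, s1, s2, s3}  [seen]
{s0, s1, s2, s3} --b--> {s0, s1, s2, s3}  [seen]
{s0, s1, s2, s3} --c--> {s0, s1, s2, s3}  [seen]
{s0, s1, s3} --a--> {s0, s1, s2, s3}  [seen]
{s0, s1, s3} --b--> {s0, s1, s2, s3}  [seen]
{s0, s1, s3} --c--> {s0, s1, s2, s3}  [seen]
Reachable DFA states: {s0}, {s0, s1, s2}, ∅, {s0, s1, s2, s3}, {s0, s1, s3}.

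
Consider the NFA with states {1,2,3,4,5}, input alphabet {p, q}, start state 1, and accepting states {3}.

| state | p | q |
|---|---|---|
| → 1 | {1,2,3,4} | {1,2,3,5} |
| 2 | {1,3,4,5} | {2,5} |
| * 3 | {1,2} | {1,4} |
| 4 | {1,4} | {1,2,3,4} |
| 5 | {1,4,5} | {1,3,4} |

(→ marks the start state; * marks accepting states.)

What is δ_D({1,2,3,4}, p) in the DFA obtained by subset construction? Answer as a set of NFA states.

{1,2,3,4,5}

δ(1,p) = {1,2,3,4}; δ(2,p) = {1,3,4,5}; δ(3,p) = {1,2}; δ(4,p) = {1,4}.
Union: {1,2,3,4,5}.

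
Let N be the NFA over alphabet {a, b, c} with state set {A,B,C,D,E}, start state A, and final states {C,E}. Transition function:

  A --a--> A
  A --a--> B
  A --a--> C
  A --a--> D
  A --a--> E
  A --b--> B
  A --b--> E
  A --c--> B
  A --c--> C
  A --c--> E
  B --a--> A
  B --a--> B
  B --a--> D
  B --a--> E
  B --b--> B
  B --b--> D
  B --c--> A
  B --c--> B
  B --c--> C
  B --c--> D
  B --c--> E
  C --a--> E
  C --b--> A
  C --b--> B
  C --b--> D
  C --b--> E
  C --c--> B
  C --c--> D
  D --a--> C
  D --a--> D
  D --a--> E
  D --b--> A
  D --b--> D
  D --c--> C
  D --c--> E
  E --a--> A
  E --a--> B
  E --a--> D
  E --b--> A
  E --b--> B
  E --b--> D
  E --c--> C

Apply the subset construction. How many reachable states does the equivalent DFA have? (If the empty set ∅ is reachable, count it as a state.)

Start state of the DFA: {A}.
{A} --a--> {A,B,C,D,E}  [new]
{A} --b--> {B,E}  [new]
{A} --c--> {B,C,E}  [new]
{A,B,C,D,E} --a--> {A,B,C,D,E}  [seen]
{A,B,C,D,E} --b--> {A,B,D,E}  [new]
{A,B,C,D,E} --c--> {A,B,C,D,E}  [seen]
{B,E} --a--> {A,B,D,E}  [seen]
{B,E} --b--> {A,B,D}  [new]
{B,E} --c--> {A,B,C,D,E}  [seen]
{B,C,E} --a--> {A,B,D,E}  [seen]
{B,C,E} --b--> {A,B,D,E}  [seen]
{B,C,E} --c--> {A,B,C,D,E}  [seen]
{A,B,D,E} --a--> {A,B,C,D,E}  [seen]
{A,B,D,E} --b--> {A,B,D,E}  [seen]
{A,B,D,E} --c--> {A,B,C,D,E}  [seen]
{A,B,D} --a--> {A,B,C,D,E}  [seen]
{A,B,D} --b--> {A,B,D,E}  [seen]
{A,B,D} --c--> {A,B,C,D,E}  [seen]
Reachable DFA states: {A}, {A,B,C,D,E}, {B,E}, {B,C,E}, {A,B,D,E}, {A,B,D}.

6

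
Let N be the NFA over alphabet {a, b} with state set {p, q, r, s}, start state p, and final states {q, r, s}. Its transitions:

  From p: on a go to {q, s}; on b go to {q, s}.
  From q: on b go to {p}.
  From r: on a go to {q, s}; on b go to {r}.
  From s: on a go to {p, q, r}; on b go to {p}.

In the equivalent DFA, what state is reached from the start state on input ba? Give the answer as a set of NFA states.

Start: {p}.
δ(p,b) = {q, s}.
Union: {q, s}.
After b: {q, s}.
δ(q,a) = ∅; δ(s,a) = {p, q, r}.
Union: {p, q, r}.
After a: {p, q, r}.

{p, q, r}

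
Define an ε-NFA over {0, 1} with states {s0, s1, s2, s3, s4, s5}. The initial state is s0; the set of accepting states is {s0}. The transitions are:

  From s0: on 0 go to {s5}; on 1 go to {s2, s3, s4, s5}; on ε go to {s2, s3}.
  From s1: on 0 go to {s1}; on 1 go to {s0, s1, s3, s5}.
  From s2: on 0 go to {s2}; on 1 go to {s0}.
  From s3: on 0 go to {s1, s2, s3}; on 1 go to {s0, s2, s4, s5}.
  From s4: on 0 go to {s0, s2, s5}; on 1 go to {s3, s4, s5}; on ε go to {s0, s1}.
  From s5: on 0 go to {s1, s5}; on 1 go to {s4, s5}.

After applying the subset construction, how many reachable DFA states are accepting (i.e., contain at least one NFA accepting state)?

3

Start state of the DFA: {s0, s2, s3} (ε-closure of the NFA start).
{s0, s2, s3} --0--> {s1, s2, s3, s5}  [new]
{s0, s2, s3} --1--> {s0, s1, s2, s3, s4, s5}  [new]
{s1, s2, s3, s5} --0--> {s1, s2, s3, s5}  [seen]
{s1, s2, s3, s5} --1--> {s0, s1, s2, s3, s4, s5}  [seen]
{s0, s1, s2, s3, s4, s5} --0--> {s0, s1, s2, s3, s5}  [new]
{s0, s1, s2, s3, s4, s5} --1--> {s0, s1, s2, s3, s4, s5}  [seen]
{s0, s1, s2, s3, s5} --0--> {s1, s2, s3, s5}  [seen]
{s0, s1, s2, s3, s5} --1--> {s0, s1, s2, s3, s4, s5}  [seen]
Reachable DFA states: {s0, s2, s3}, {s1, s2, s3, s5}, {s0, s1, s2, s3, s4, s5}, {s0, s1, s2, s3, s5}.
Accepting DFA states (contain an NFA accepting state): {s0, s2, s3}, {s0, s1, s2, s3, s4, s5}, {s0, s1, s2, s3, s5}.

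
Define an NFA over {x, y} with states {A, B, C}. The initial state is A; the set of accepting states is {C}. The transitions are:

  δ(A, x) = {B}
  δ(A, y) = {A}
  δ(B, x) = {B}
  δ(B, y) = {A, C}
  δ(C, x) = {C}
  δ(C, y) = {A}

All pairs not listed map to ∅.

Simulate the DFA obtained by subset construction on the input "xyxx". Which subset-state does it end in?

{B, C}

Start: {A}.
δ(A,x) = {B}.
Union: {B}.
After x: {B}.
δ(B,y) = {A, C}.
Union: {A, C}.
After y: {A, C}.
δ(A,x) = {B}; δ(C,x) = {C}.
Union: {B, C}.
After x: {B, C}.
δ(B,x) = {B}; δ(C,x) = {C}.
Union: {B, C}.
After x: {B, C}.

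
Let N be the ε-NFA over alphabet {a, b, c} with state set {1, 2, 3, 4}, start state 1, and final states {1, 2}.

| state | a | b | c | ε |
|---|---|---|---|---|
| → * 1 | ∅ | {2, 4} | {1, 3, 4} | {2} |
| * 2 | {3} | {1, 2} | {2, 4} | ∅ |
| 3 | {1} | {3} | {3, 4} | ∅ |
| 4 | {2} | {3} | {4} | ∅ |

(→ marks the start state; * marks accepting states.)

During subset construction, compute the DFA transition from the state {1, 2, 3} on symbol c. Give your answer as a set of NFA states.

{1, 2, 3, 4}

δ(1,c) = {1, 3, 4}; δ(2,c) = {2, 4}; δ(3,c) = {3, 4}.
Union: {1, 2, 3, 4}.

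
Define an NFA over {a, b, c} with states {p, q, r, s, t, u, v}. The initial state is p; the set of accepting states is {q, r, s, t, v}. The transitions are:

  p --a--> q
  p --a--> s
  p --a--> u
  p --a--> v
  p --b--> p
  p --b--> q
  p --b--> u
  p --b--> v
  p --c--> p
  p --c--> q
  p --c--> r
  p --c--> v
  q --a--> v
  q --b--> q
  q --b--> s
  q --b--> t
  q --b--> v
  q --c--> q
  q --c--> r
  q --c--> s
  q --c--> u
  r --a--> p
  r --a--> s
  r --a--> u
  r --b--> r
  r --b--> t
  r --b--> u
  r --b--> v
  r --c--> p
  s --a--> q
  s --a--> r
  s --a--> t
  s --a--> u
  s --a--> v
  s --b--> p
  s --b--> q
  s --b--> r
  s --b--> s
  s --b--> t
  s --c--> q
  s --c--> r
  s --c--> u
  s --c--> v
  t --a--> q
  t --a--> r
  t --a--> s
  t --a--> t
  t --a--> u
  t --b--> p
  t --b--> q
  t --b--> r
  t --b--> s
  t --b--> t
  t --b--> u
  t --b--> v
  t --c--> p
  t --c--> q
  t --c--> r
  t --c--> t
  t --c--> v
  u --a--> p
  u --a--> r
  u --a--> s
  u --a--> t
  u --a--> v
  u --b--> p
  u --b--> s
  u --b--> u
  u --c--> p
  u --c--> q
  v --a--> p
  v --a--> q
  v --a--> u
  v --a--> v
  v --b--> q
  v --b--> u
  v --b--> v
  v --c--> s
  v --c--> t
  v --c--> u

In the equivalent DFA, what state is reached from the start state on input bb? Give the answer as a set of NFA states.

Start: {p}.
δ(p,b) = {p, q, u, v}.
Union: {p, q, u, v}.
After b: {p, q, u, v}.
δ(p,b) = {p, q, u, v}; δ(q,b) = {q, s, t, v}; δ(u,b) = {p, s, u}; δ(v,b) = {q, u, v}.
Union: {p, q, s, t, u, v}.
After b: {p, q, s, t, u, v}.

{p, q, s, t, u, v}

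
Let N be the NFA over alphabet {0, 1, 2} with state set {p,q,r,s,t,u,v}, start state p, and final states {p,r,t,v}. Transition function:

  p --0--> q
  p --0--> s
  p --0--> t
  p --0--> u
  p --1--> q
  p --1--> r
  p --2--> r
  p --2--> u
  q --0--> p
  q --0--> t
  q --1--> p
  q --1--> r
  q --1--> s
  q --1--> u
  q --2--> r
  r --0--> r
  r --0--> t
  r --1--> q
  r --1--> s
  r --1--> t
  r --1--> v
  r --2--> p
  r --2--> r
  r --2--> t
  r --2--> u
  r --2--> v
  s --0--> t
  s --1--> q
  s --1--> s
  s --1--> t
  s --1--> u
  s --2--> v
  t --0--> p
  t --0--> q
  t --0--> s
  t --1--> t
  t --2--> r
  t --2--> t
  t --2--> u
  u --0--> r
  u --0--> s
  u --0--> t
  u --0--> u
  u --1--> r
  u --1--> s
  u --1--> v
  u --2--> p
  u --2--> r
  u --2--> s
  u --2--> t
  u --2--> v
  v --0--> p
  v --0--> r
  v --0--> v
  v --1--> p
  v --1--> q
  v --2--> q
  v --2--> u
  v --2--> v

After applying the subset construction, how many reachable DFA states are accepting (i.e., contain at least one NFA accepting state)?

Start state of the DFA: {p}.
{p} --0--> {q,s,t,u}  [new]
{p} --1--> {q,r}  [new]
{p} --2--> {r,u}  [new]
{q,s,t,u} --0--> {p,q,r,s,t,u}  [new]
{q,s,t,u} --1--> {p,q,r,s,t,u,v}  [new]
{q,s,t,u} --2--> {p,r,s,t,u,v}  [new]
{q,r} --0--> {p,r,t}  [new]
{q,r} --1--> {p,q,r,s,t,u,v}  [seen]
{q,r} --2--> {p,r,t,u,v}  [new]
{r,u} --0--> {r,s,t,u}  [new]
{r,u} --1--> {q,r,s,t,v}  [new]
{r,u} --2--> {p,r,s,t,u,v}  [seen]
{p,q,r,s,t,u} --0--> {p,q,r,s,t,u}  [seen]
{p,q,r,s,t,u} --1--> {p,q,r,s,t,u,v}  [seen]
{p,q,r,s,t,u} --2--> {p,r,s,t,u,v}  [seen]
{p,q,r,s,t,u,v} --0--> {p,q,r,s,t,u,v}  [seen]
{p,q,r,s,t,u,v} --1--> {p,q,r,s,t,u,v}  [seen]
{p,q,r,s,t,u,v} --2--> {p,q,r,s,t,u,v}  [seen]
{p,r,s,t,u,v} --0--> {p,q,r,s,t,u,v}  [seen]
{p,r,s,t,u,v} --1--> {p,q,r,s,t,u,v}  [seen]
{p,r,s,t,u,v} --2--> {p,q,r,s,t,u,v}  [seen]
{p,r,t} --0--> {p,q,r,s,t,u}  [seen]
{p,r,t} --1--> {q,r,s,t,v}  [seen]
{p,r,t} --2--> {p,r,t,u,v}  [seen]
{p,r,t,u,v} --0--> {p,q,r,s,t,u,v}  [seen]
{p,r,t,u,v} --1--> {p,q,r,s,t,v}  [new]
{p,r,t,u,v} --2--> {p,q,r,s,t,u,v}  [seen]
{r,s,t,u} --0--> {p,q,r,s,t,u}  [seen]
{r,s,t,u} --1--> {q,r,s,t,u,v}  [new]
{r,s,t,u} --2--> {p,r,s,t,u,v}  [seen]
{q,r,s,t,v} --0--> {p,q,r,s,t,v}  [seen]
{q,r,s,t,v} --1--> {p,q,r,s,t,u,v}  [seen]
{q,r,s,t,v} --2--> {p,q,r,t,u,v}  [new]
{p,q,r,s,t,v} --0--> {p,q,r,s,t,u,v}  [seen]
{p,q,r,s,t,v} --1--> {p,q,r,s,t,u,v}  [seen]
{p,q,r,s,t,v} --2--> {p,q,r,t,u,v}  [seen]
{q,r,s,t,u,v} --0--> {p,q,r,s,t,u,v}  [seen]
{q,r,s,t,u,v} --1--> {p,q,r,s,t,u,v}  [seen]
{q,r,s,t,u,v} --2--> {p,q,r,s,t,u,v}  [seen]
{p,q,r,t,u,v} --0--> {p,q,r,s,t,u,v}  [seen]
{p,q,r,t,u,v} --1--> {p,q,r,s,t,u,v}  [seen]
{p,q,r,t,u,v} --2--> {p,q,r,s,t,u,v}  [seen]
Reachable DFA states: {p}, {q,s,t,u}, {q,r}, {r,u}, {p,q,r,s,t,u}, {p,q,r,s,t,u,v}, {p,r,s,t,u,v}, {p,r,t}, {p,r,t,u,v}, {r,s,t,u}, {q,r,s,t,v}, {p,q,r,s,t,v}, {q,r,s,t,u,v}, {p,q,r,t,u,v}.
Accepting DFA states (contain an NFA accepting state): {p}, {q,s,t,u}, {q,r}, {r,u}, {p,q,r,s,t,u}, {p,q,r,s,t,u,v}, {p,r,s,t,u,v}, {p,r,t}, {p,r,t,u,v}, {r,s,t,u}, {q,r,s,t,v}, {p,q,r,s,t,v}, {q,r,s,t,u,v}, {p,q,r,t,u,v}.

14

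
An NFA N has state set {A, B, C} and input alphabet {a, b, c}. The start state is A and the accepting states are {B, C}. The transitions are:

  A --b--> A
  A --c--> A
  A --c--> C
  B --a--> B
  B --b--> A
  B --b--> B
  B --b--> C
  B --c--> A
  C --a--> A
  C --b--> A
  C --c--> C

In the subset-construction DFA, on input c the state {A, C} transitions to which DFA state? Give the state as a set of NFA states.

{A, C}

δ(A,c) = {A, C}; δ(C,c) = {C}.
Union: {A, C}.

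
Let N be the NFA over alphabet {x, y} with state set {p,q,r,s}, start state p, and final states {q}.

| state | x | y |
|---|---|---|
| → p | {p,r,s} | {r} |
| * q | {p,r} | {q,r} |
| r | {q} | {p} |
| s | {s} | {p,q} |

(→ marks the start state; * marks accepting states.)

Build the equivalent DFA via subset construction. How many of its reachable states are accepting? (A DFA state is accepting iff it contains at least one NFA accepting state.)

4

Start state of the DFA: {p}.
{p} --x--> {p,r,s}  [new]
{p} --y--> {r}  [new]
{p,r,s} --x--> {p,q,r,s}  [new]
{p,r,s} --y--> {p,q,r}  [new]
{r} --x--> {q}  [new]
{r} --y--> {p}  [seen]
{p,q,r,s} --x--> {p,q,r,s}  [seen]
{p,q,r,s} --y--> {p,q,r}  [seen]
{p,q,r} --x--> {p,q,r,s}  [seen]
{p,q,r} --y--> {p,q,r}  [seen]
{q} --x--> {p,r}  [new]
{q} --y--> {q,r}  [new]
{p,r} --x--> {p,q,r,s}  [seen]
{p,r} --y--> {p,r}  [seen]
{q,r} --x--> {p,q,r}  [seen]
{q,r} --y--> {p,q,r}  [seen]
Reachable DFA states: {p}, {p,r,s}, {r}, {p,q,r,s}, {p,q,r}, {q}, {p,r}, {q,r}.
Accepting DFA states (contain an NFA accepting state): {p,q,r,s}, {p,q,r}, {q}, {q,r}.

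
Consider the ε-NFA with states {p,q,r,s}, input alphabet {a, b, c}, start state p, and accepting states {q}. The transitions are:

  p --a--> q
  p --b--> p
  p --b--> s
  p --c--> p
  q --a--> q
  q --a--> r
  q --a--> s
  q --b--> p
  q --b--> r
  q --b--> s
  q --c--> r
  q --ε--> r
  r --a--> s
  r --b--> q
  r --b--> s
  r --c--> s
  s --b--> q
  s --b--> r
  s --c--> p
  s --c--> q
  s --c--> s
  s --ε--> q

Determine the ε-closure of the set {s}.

Begin with {s}.
s →ε {q}; add q.
q →ε {r}; add r.
ε-closure = {q,r,s}.

{q,r,s}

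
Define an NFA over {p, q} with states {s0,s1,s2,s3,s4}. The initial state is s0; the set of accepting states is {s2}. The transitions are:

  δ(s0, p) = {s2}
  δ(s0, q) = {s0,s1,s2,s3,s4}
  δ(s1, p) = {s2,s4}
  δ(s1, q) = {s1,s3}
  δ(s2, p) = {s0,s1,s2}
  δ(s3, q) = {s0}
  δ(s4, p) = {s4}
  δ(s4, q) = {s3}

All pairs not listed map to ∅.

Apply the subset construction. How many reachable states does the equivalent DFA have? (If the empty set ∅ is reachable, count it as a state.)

6

Start state of the DFA: {s0}.
{s0} --p--> {s2}  [new]
{s0} --q--> {s0,s1,s2,s3,s4}  [new]
{s2} --p--> {s0,s1,s2}  [new]
{s2} --q--> ∅  [new]
{s0,s1,s2,s3,s4} --p--> {s0,s1,s2,s4}  [new]
{s0,s1,s2,s3,s4} --q--> {s0,s1,s2,s3,s4}  [seen]
{s0,s1,s2} --p--> {s0,s1,s2,s4}  [seen]
{s0,s1,s2} --q--> {s0,s1,s2,s3,s4}  [seen]
∅ --p--> ∅  [seen]
∅ --q--> ∅  [seen]
{s0,s1,s2,s4} --p--> {s0,s1,s2,s4}  [seen]
{s0,s1,s2,s4} --q--> {s0,s1,s2,s3,s4}  [seen]
Reachable DFA states: {s0}, {s2}, {s0,s1,s2,s3,s4}, {s0,s1,s2}, ∅, {s0,s1,s2,s4}.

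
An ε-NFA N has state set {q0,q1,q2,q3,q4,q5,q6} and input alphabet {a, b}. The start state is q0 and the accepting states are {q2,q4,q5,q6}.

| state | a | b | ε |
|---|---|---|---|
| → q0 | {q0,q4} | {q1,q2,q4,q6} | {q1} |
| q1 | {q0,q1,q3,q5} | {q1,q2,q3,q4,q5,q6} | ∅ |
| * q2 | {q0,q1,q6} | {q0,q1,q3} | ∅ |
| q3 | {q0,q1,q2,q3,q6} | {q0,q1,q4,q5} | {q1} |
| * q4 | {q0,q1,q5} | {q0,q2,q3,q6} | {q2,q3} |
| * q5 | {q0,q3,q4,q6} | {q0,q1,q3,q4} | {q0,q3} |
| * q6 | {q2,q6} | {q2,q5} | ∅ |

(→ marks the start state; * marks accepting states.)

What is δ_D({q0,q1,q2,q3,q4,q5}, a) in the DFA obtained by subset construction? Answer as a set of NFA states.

δ(q0,a) = {q0,q4}; δ(q1,a) = {q0,q1,q3,q5}; δ(q2,a) = {q0,q1,q6}; δ(q3,a) = {q0,q1,q2,q3,q6}; δ(q4,a) = {q0,q1,q5}; δ(q5,a) = {q0,q3,q4,q6}.
Union: {q0,q1,q2,q3,q4,q5,q6}.

{q0,q1,q2,q3,q4,q5,q6}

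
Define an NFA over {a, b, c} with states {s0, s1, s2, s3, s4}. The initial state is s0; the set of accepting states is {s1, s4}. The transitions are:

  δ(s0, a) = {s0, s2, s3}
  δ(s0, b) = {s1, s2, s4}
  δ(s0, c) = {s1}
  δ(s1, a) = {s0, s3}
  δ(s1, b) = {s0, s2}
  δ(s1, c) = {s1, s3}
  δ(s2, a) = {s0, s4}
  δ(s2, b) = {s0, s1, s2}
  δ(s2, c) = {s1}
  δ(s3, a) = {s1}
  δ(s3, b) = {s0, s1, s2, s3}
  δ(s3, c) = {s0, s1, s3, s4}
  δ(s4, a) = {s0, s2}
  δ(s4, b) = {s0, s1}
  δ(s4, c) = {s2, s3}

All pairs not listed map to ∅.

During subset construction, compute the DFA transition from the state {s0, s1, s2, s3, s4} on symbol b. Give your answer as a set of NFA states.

{s0, s1, s2, s3, s4}

δ(s0,b) = {s1, s2, s4}; δ(s1,b) = {s0, s2}; δ(s2,b) = {s0, s1, s2}; δ(s3,b) = {s0, s1, s2, s3}; δ(s4,b) = {s0, s1}.
Union: {s0, s1, s2, s3, s4}.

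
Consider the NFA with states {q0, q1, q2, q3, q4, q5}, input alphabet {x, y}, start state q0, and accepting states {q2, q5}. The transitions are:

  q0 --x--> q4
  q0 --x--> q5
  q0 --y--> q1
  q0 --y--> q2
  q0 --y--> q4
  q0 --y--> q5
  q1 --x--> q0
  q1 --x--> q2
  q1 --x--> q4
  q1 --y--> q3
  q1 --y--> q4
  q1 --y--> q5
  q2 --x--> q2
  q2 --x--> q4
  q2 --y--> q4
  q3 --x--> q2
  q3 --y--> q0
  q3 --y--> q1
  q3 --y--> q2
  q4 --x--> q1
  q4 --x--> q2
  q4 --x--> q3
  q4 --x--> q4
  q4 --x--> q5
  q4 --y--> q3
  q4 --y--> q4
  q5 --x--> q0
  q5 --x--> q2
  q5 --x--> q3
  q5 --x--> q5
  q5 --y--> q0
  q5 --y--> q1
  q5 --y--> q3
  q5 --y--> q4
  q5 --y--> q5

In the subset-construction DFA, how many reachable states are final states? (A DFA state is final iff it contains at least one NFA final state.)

4

Start state of the DFA: {q0}.
{q0} --x--> {q4, q5}  [new]
{q0} --y--> {q1, q2, q4, q5}  [new]
{q4, q5} --x--> {q0, q1, q2, q3, q4, q5}  [new]
{q4, q5} --y--> {q0, q1, q3, q4, q5}  [new]
{q1, q2, q4, q5} --x--> {q0, q1, q2, q3, q4, q5}  [seen]
{q1, q2, q4, q5} --y--> {q0, q1, q3, q4, q5}  [seen]
{q0, q1, q2, q3, q4, q5} --x--> {q0, q1, q2, q3, q4, q5}  [seen]
{q0, q1, q2, q3, q4, q5} --y--> {q0, q1, q2, q3, q4, q5}  [seen]
{q0, q1, q3, q4, q5} --x--> {q0, q1, q2, q3, q4, q5}  [seen]
{q0, q1, q3, q4, q5} --y--> {q0, q1, q2, q3, q4, q5}  [seen]
Reachable DFA states: {q0}, {q4, q5}, {q1, q2, q4, q5}, {q0, q1, q2, q3, q4, q5}, {q0, q1, q3, q4, q5}.
Accepting DFA states (contain an NFA accepting state): {q4, q5}, {q1, q2, q4, q5}, {q0, q1, q2, q3, q4, q5}, {q0, q1, q3, q4, q5}.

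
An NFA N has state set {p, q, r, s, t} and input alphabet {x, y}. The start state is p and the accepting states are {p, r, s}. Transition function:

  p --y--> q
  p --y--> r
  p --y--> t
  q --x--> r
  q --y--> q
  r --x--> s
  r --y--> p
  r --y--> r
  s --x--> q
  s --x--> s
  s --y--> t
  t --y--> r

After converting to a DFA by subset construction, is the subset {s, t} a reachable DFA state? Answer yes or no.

Start state of the DFA: {p}.
{p} --x--> ∅  [new]
{p} --y--> {q, r, t}  [new]
∅ --x--> ∅  [seen]
∅ --y--> ∅  [seen]
{q, r, t} --x--> {r, s}  [new]
{q, r, t} --y--> {p, q, r}  [new]
{r, s} --x--> {q, s}  [new]
{r, s} --y--> {p, r, t}  [new]
{p, q, r} --x--> {r, s}  [seen]
{p, q, r} --y--> {p, q, r, t}  [new]
{q, s} --x--> {q, r, s}  [new]
{q, s} --y--> {q, t}  [new]
{p, r, t} --x--> {s}  [new]
{p, r, t} --y--> {p, q, r, t}  [seen]
{p, q, r, t} --x--> {r, s}  [seen]
{p, q, r, t} --y--> {p, q, r, t}  [seen]
{q, r, s} --x--> {q, r, s}  [seen]
{q, r, s} --y--> {p, q, r, t}  [seen]
{q, t} --x--> {r}  [new]
{q, t} --y--> {q, r}  [new]
{s} --x--> {q, s}  [seen]
{s} --y--> {t}  [new]
{r} --x--> {s}  [seen]
{r} --y--> {p, r}  [new]
{q, r} --x--> {r, s}  [seen]
{q, r} --y--> {p, q, r}  [seen]
{t} --x--> ∅  [seen]
{t} --y--> {r}  [seen]
{p, r} --x--> {s}  [seen]
{p, r} --y--> {p, q, r, t}  [seen]
Reachable DFA states: {p}, ∅, {q, r, t}, {r, s}, {p, q, r}, {q, s}, {p, r, t}, {p, q, r, t}, {q, r, s}, {q, t}, {s}, {r}, {q, r}, {t}, {p, r}.
{s, t} is not among them.

no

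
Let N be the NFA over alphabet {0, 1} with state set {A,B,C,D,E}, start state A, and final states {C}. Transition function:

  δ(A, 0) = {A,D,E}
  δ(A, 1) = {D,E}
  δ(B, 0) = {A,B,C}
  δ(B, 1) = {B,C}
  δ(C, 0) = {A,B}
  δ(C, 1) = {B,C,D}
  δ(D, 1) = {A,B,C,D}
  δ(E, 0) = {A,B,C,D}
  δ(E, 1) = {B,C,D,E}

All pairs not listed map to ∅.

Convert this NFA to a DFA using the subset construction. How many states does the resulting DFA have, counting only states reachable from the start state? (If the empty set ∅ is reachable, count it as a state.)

5

Start state of the DFA: {A}.
{A} --0--> {A,D,E}  [new]
{A} --1--> {D,E}  [new]
{A,D,E} --0--> {A,B,C,D,E}  [new]
{A,D,E} --1--> {A,B,C,D,E}  [seen]
{D,E} --0--> {A,B,C,D}  [new]
{D,E} --1--> {A,B,C,D,E}  [seen]
{A,B,C,D,E} --0--> {A,B,C,D,E}  [seen]
{A,B,C,D,E} --1--> {A,B,C,D,E}  [seen]
{A,B,C,D} --0--> {A,B,C,D,E}  [seen]
{A,B,C,D} --1--> {A,B,C,D,E}  [seen]
Reachable DFA states: {A}, {A,D,E}, {D,E}, {A,B,C,D,E}, {A,B,C,D}.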